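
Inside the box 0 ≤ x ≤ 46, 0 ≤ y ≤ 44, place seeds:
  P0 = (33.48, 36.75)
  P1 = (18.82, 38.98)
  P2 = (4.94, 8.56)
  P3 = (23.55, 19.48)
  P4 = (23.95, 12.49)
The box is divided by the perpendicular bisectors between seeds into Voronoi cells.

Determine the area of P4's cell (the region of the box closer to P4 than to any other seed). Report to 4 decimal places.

Area of P4's cell: 507.1242

1. box [0,46]×[0,44]: [(0, 0) (46, 0) (46, 44) (0, 44)]
2. ⊥bis P4·P0 via (28.715,24.62): [(0, 35.9) (0, 0) (46, 0) (46, 17.83)]  |A|=1235.7905
3. ⊥bis P4·P1 via (21.385,25.735): [(24.3935, 26.3176) (0, 21.5936) (0, 0) (46, 0) (46, 17.83)]  |A|=1061.2988
4. ⊥bis P4·P2 via (14.445,10.525): [(24.3935, 26.3176) (11.6888, 23.8572) (16.6209, 0) (46, 0) (46, 17.83)]  |A|=736.8331
5. ⊥bis P4·P3 via (23.75,15.985): [(13.4382, 15.3949) (16.6209, 0) (46, 0) (46, 17.2582)]  |A|=507.1242
6. canonical 4-gon: [(13.4382, 15.3949) (16.6209, 0) (46, 0) (46, 17.2582)]
7. shoelace: 507.1242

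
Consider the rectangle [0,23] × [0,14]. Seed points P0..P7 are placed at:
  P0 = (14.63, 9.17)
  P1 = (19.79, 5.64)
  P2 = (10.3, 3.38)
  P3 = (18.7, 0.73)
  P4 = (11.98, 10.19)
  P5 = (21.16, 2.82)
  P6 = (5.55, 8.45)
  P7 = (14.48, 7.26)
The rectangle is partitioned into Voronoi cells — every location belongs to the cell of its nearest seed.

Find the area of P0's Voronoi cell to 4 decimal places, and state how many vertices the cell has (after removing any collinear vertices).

1. box [0,23]×[0,14]: [(0, 0) (23, 0) (23, 14) (0, 14)]
2. ⊥bis P0·P1 via (17.21,7.405): [(0, 0) (12.1442, 0) (21.7217, 14) (0, 14)]  |A|=237.0611
3. ⊥bis P0·P2 via (12.465,6.275): [(15.0926, 4.3099) (21.7217, 14) (2.1353, 14)]  |A|=94.8968
4. ⊥bis P0·P3 via (16.665,4.95): [(15.0926, 4.3099) (21.7217, 14) (2.1353, 14)]  |A|=94.8968
5. ⊥bis P0·P4 via (13.305,9.68): [(12.0996, 6.5483) (15.0926, 4.3099) (21.7217, 14) (14.9678, 14)]  |A|=47.0846
6. ⊥bis P0·P5 via (17.895,5.995): [(12.0996, 6.5483) (15.0926, 4.3099) (21.7217, 14) (14.9678, 14)]  |A|=47.0846
7. ⊥bis P0·P6 via (10.09,8.81): [(12.0996, 6.5483) (15.0926, 4.3099) (21.7217, 14) (14.9678, 14)]  |A|=47.0846
8. ⊥bis P0·P7 via (14.555,8.215): [(12.7943, 8.3533) (17.6005, 7.9758) (21.7217, 14) (14.9678, 14)]  |A|=34.3231
9. canonical 4-gon: [(12.7943, 8.3533) (17.6005, 7.9758) (21.7217, 14) (14.9678, 14)]
10. shoelace: 34.3231

Area of P0's cell: 34.3231 (4 vertices)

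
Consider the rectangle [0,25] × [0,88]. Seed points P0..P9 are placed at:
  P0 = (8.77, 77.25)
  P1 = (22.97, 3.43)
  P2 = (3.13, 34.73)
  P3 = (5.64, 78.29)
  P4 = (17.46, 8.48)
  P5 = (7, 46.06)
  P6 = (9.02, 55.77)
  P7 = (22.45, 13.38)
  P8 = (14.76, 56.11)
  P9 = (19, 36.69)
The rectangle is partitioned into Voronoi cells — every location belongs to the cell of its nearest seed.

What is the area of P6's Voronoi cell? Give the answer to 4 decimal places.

Area of P6's cell: 176.7796

1. box [0,25]×[0,88]: [(0, 0) (25, 0) (25, 88) (0, 88)]
2. ⊥bis P6·P0 via (8.895,66.51): [(0, 66.4065) (0, 0) (25, 0) (25, 66.6974)]  |A|=1663.7989
3. ⊥bis P6·P1 via (15.995,29.6): [(0, 66.4065) (0, 25.3369) (25, 32.0001) (25, 66.6974)]  |A|=947.0867
4. ⊥bis P6·P2 via (6.075,45.25): [(0, 66.4065) (0, 46.9507) (25, 39.9521) (25, 66.6974)]  |A|=577.5148
5. ⊥bis P6·P3 via (7.33,67.03): [(3.4426, 66.4465) (0, 65.9298) (0, 46.9507) (25, 39.9521) (25, 66.6974)]  |A|=576.6944
6. ⊥bis P6·P4 via (13.24,32.125): [(3.4426, 66.4465) (0, 65.9298) (0, 46.9507) (25, 39.9521) (25, 66.6974)]  |A|=576.6944
7. ⊥bis P6·P5 via (8.01,50.915): [(3.4426, 66.4465) (0, 65.9298) (0, 52.5813) (25, 47.3805) (25, 66.6974)]  |A|=413.4552
8. ⊥bis P6·P7 via (15.735,34.575): [(3.4426, 66.4465) (0, 65.9298) (0, 52.5813) (25, 47.3805) (25, 66.6974)]  |A|=413.4552
9. ⊥bis P6·P8 via (11.89,55.94): [(11.2623, 66.5376) (3.4426, 66.4465) (0, 65.9298) (0, 52.5813) (12.2398, 50.0351)]  |A|=176.7796
10. ⊥bis P6·P9 via (14.01,46.23): [(11.2623, 66.5376) (3.4426, 66.4465) (0, 65.9298) (0, 52.5813) (12.2398, 50.0351)]  |A|=176.7796
11. canonical 5-gon: [(11.2623, 66.5376) (3.4426, 66.4465) (0, 65.9298) (0, 52.5813) (12.2398, 50.0351)]
12. shoelace: 176.7796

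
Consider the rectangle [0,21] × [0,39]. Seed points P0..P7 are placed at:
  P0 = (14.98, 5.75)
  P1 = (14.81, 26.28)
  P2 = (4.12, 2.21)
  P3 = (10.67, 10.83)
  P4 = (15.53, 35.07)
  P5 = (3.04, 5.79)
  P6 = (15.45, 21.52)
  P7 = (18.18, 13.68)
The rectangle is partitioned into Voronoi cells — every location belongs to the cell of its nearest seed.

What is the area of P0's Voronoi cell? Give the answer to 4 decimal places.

Area of P0's cell: 95.1881

1. box [0,21]×[0,39]: [(0, 0) (21, 0) (21, 39) (0, 39)]
2. ⊥bis P0·P1 via (14.895,16.015): [(0, 15.8917) (0, 0) (21, 0) (21, 16.0656)]  |A|=335.5507
3. ⊥bis P0·P2 via (9.55,3.98): [(5.6519, 15.9385) (10.8473, 0) (21, 0) (21, 16.0656)]  |A|=204.1964
4. ⊥bis P0·P3 via (12.825,8.29): [(9.159, 5.1796) (10.8473, 0) (21, 0) (21, 15.2259)]  |A|=116.4386
5. ⊥bis P0·P4 via (15.255,20.41): [(9.159, 5.1796) (10.8473, 0) (21, 0) (21, 15.2259)]  |A|=116.4386
6. ⊥bis P0·P5 via (9.01,5.77): [(9.159, 5.1796) (10.8473, 0) (21, 0) (21, 15.2259)]  |A|=116.4386
7. ⊥bis P0·P6 via (15.215,13.635): [(18.9922, 13.5224) (9.159, 5.1796) (10.8473, 0) (21, 0) (21, 13.4626)]  |A|=114.6685
8. ⊥bis P0·P7 via (16.58,9.715): [(15.1735, 10.2826) (9.159, 5.1796) (10.8473, 0) (21, 0) (21, 7.9314)]  |A|=95.1881
9. canonical 5-gon: [(15.1735, 10.2826) (9.159, 5.1796) (10.8473, 0) (21, 0) (21, 7.9314)]
10. shoelace: 95.1881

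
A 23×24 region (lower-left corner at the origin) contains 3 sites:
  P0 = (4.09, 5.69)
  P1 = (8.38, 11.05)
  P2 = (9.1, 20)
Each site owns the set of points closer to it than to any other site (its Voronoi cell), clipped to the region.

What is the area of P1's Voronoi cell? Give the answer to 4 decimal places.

1. box [0,23]×[0,24]: [(0, 0) (23, 0) (23, 24) (0, 24)]
2. ⊥bis P1·P0 via (6.235,8.37): [(0, 13.3603) (16.6926, 0) (23, 0) (23, 24) (0, 24)]  |A|=440.4906
3. ⊥bis P1·P2 via (8.74,15.525): [(0, 16.2281) (0, 13.3603) (16.6926, 0) (23, 0) (23, 14.3778)]  |A|=240.4588
4. canonical 5-gon: [(0, 16.2281) (0, 13.3603) (16.6926, 0) (23, 0) (23, 14.3778)]
5. shoelace: 240.4588

Area of P1's cell: 240.4588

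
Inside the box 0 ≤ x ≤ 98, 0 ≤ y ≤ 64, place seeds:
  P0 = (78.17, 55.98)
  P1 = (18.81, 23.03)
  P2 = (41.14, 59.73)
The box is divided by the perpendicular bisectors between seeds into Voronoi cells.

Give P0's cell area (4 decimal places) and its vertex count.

1. box [0,98]×[0,64]: [(0, 0) (98, 0) (98, 64) (0, 64)]
2. ⊥bis P0·P1 via (48.49,39.505): [(70.4187, 0) (98, 0) (98, 64) (34.8931, 64)]  |A|=2902.0203
3. ⊥bis P0·P2 via (59.655,57.855): [(56.3608, 25.3257) (70.4187, 0) (98, 0) (98, 64) (60.2773, 64)]  |A|=2411.1623
4. canonical 5-gon: [(56.3608, 25.3257) (70.4187, 0) (98, 0) (98, 64) (60.2773, 64)]
5. shoelace: 2411.1623

Area of P0's cell: 2411.1623 (5 vertices)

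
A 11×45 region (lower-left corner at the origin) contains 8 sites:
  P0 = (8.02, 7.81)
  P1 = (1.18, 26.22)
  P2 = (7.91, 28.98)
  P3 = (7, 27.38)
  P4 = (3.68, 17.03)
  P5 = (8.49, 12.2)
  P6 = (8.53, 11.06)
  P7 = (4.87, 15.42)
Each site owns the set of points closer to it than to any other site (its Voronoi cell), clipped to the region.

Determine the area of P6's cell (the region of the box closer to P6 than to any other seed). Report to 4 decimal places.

Area of P6's cell: 14.4891

1. box [0,11]×[0,45]: [(0, 0) (11, 0) (11, 45) (0, 45)]
2. ⊥bis P6·P0 via (8.275,9.435): [(0, 10.7335) (11, 9.0074) (11, 45) (0, 45)]  |A|=386.4249
3. ⊥bis P6·P1 via (4.855,18.64): [(0, 16.2862) (0, 10.7335) (11, 9.0074) (11, 21.6193)]  |A|=99.9048
4. ⊥bis P6·P2 via (8.22,20.02): [(7.6615, 20.0007) (0, 16.2862) (0, 10.7335) (11, 9.0074) (11, 20.1162)]  |A|=97.3958
5. ⊥bis P6·P3 via (7.765,19.22): [(5.6405, 19.0208) (0, 16.2862) (0, 10.7335) (11, 9.0074) (11, 19.5233)]  |A|=94.288
6. ⊥bis P6·P4 via (6.105,14.045): [(1.7004, 10.4667) (11, 9.0074) (11, 18.0217)]  |A|=41.9147
7. ⊥bis P6·P5 via (8.51,11.63): [(2.8896, 11.4328) (1.7004, 10.4667) (11, 9.0074) (11, 11.7174)]  |A|=16.3494
8. ⊥bis P6·P7 via (6.7,13.24): [(4.6195, 11.4935) (3.1292, 10.2425) (11, 9.0074) (11, 11.7174)]  |A|=14.4891
9. canonical 4-gon: [(4.6195, 11.4935) (3.1292, 10.2425) (11, 9.0074) (11, 11.7174)]
10. shoelace: 14.4891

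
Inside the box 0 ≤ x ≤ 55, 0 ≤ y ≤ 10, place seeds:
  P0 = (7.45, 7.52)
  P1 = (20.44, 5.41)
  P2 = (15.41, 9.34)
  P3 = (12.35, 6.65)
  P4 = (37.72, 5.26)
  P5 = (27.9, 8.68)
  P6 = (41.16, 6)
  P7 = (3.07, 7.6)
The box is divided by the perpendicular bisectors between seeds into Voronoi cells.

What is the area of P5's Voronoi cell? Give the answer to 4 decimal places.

1. box [0,55]×[0,10]: [(0, 0) (55, 0) (55, 10) (0, 10)]
2. ⊥bis P5·P0 via (17.675,8.1): [(18.1345, 0) (55, 0) (55, 10) (17.5672, 10)]  |A|=371.4916
3. ⊥bis P5·P1 via (24.17,7.045): [(27.2581, 0) (55, 0) (55, 10) (22.8747, 10)]  |A|=299.336
4. ⊥bis P5·P2 via (21.655,9.01): [(27.2581, 0) (55, 0) (55, 10) (22.8747, 10)]  |A|=299.336
5. ⊥bis P5·P3 via (20.125,7.665): [(27.2581, 0) (55, 0) (55, 10) (22.8747, 10)]  |A|=299.336
6. ⊥bis P5·P4 via (32.81,6.97): [(27.2581, 0) (30.3826, 0) (33.8653, 10) (22.8747, 10)]  |A|=70.5751
7. ⊥bis P5·P6 via (34.53,7.34): [(27.2581, 0) (30.3826, 0) (33.8653, 10) (22.8747, 10)]  |A|=70.5751
8. ⊥bis P5·P7 via (15.485,8.14): [(27.2581, 0) (30.3826, 0) (33.8653, 10) (22.8747, 10)]  |A|=70.5751
9. canonical 4-gon: [(27.2581, 0) (30.3826, 0) (33.8653, 10) (22.8747, 10)]
10. shoelace: 70.5751

Area of P5's cell: 70.5751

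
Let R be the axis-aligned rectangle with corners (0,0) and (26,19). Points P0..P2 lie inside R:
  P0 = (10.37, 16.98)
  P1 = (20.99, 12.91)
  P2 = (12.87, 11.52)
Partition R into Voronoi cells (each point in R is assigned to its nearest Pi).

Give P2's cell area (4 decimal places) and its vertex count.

Area of P2's cell: 227.9829 (4 vertices)

1. box [0,26]×[0,19]: [(0, 0) (26, 0) (26, 19) (0, 19)]
2. ⊥bis P2·P0 via (11.62,14.25): [(0, 8.9295) (0, 0) (26, 0) (26, 19) (21.994, 19)]  |A|=383.2546
3. ⊥bis P2·P1 via (16.93,12.215): [(16.221, 16.3567) (0, 8.9295) (0, 0) (19.021, 0)]  |A|=227.9829
4. canonical 4-gon: [(16.221, 16.3567) (0, 8.9295) (0, 0) (19.021, 0)]
5. shoelace: 227.9829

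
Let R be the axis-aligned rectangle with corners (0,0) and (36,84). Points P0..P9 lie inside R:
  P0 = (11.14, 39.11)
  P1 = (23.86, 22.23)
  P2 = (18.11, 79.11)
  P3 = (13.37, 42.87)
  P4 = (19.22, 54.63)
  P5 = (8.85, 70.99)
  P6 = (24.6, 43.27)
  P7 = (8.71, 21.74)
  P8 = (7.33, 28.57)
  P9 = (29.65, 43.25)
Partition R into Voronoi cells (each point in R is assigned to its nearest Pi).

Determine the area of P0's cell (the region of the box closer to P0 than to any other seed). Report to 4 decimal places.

1. box [0,36]×[0,84]: [(0, 0) (36, 0) (36, 84) (0, 84)]
2. ⊥bis P0·P1 via (17.5,30.67): [(0, 17.4828) (36, 44.6108) (36, 84) (0, 84)]  |A|=1906.316
3. ⊥bis P0·P2 via (14.625,59.11): [(0, 61.6584) (0, 17.4828) (36, 44.6108) (36, 55.3854)]  |A|=989.1046
4. ⊥bis P0·P3 via (12.255,40.99): [(0, 48.2583) (0, 17.4828) (22.8535, 34.7042)]  |A|=351.6639
5. ⊥bis P0·P4 via (15.18,46.87): [(0, 48.2583) (0, 17.4828) (22.8535, 34.7042)]  |A|=351.6639
6. ⊥bis P0·P5 via (9.995,55.05): [(0, 48.2583) (0, 17.4828) (22.8535, 34.7042)]  |A|=351.6639
7. ⊥bis P0·P6 via (17.87,41.19): [(19.2059, 36.8675) (0, 48.2583) (0, 17.4828) (20.4373, 32.8834)]  |A|=345.7296
8. ⊥bis P0·P7 via (9.925,30.425): [(19.2059, 36.8675) (0, 48.2583) (0, 31.8135) (16.0397, 29.5696) (20.4373, 32.8834)]  |A|=230.7998
9. ⊥bis P0·P8 via (9.235,33.84): [(19.2059, 36.8675) (0, 48.2583) (0, 37.1783) (17.6636, 30.7932) (20.4373, 32.8834)]  |A|=171.7836
10. ⊥bis P0·P9 via (20.395,41.18): [(19.2059, 36.8675) (0, 48.2583) (0, 37.1783) (17.6636, 30.7932) (20.4373, 32.8834)]  |A|=171.7836
11. canonical 5-gon: [(19.2059, 36.8675) (0, 48.2583) (0, 37.1783) (17.6636, 30.7932) (20.4373, 32.8834)]
12. shoelace: 171.7836

Area of P0's cell: 171.7836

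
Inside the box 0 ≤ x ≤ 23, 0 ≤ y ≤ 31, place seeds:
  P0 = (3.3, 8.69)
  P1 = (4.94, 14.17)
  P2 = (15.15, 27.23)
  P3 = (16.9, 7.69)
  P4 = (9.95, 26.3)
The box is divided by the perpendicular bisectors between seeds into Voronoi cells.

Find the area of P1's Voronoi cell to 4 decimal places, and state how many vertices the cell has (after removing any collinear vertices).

1. box [0,23]×[0,31]: [(0, 0) (23, 0) (23, 31) (0, 31)]
2. ⊥bis P1·P0 via (4.12,11.43): [(0, 12.663) (23, 5.7798) (23, 31) (0, 31)]  |A|=500.9081
3. ⊥bis P1·P2 via (10.045,20.7): [(0, 28.5529) (0, 12.663) (23, 5.7798) (23, 10.5721)]  |A|=237.846
4. ⊥bis P1·P3 via (10.92,10.93): [(14.3781, 17.3125) (0, 28.5529) (0, 12.663) (10.2043, 9.6091)]  |A|=159.9104
5. ⊥bis P1·P4 via (7.445,20.235): [(14.3781, 17.3125) (14.2182, 17.4375) (0, 23.31) (0, 12.663) (10.2043, 9.6091)]  |A|=122.6376
6. canonical 5-gon: [(14.3781, 17.3125) (14.2182, 17.4375) (0, 23.31) (0, 12.663) (10.2043, 9.6091)]
7. shoelace: 122.6376

Area of P1's cell: 122.6376 (5 vertices)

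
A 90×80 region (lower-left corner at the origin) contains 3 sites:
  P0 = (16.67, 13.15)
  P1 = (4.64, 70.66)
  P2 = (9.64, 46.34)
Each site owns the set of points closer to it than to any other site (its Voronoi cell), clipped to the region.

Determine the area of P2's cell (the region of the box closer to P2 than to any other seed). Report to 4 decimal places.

Area of P2's cell: 2681.4242

1. box [0,90]×[0,80]: [(0, 0) (90, 0) (90, 80) (0, 80)]
2. ⊥bis P2·P0 via (13.155,29.745): [(0, 26.9586) (90, 46.0216) (90, 80) (0, 80)]  |A|=3915.8897
3. ⊥bis P2·P1 via (7.14,58.5): [(0, 57.0321) (0, 26.9586) (90, 46.0216) (90, 75.5354)]  |A|=2681.4242
4. canonical 4-gon: [(0, 57.0321) (0, 26.9586) (90, 46.0216) (90, 75.5354)]
5. shoelace: 2681.4242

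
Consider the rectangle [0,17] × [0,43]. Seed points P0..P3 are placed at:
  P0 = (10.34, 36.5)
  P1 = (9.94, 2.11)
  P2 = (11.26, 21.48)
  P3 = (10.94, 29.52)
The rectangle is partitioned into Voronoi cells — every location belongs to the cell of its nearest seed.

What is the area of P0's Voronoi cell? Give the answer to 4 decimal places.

Area of P0's cell: 172.9572

1. box [0,17]×[0,43]: [(0, 0) (17, 0) (17, 43) (0, 43)]
2. ⊥bis P0·P1 via (10.14,19.305): [(0, 19.4229) (17, 19.2252) (17, 43) (0, 43)]  |A|=402.4907
3. ⊥bis P0·P2 via (10.8,28.99): [(0, 28.3285) (17, 29.3698) (17, 43) (0, 43)]  |A|=240.5649
4. ⊥bis P0·P3 via (10.64,33.01): [(0, 32.0954) (17, 33.5567) (17, 43) (0, 43)]  |A|=172.9572
5. canonical 4-gon: [(0, 32.0954) (17, 33.5567) (17, 43) (0, 43)]
6. shoelace: 172.9572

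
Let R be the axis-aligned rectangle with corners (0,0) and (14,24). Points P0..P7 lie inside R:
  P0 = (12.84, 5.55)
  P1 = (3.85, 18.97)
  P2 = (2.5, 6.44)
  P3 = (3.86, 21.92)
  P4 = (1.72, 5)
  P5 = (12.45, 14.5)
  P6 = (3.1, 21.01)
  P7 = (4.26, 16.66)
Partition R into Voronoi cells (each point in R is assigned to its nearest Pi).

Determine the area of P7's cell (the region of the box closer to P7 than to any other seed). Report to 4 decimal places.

1. box [0,14]×[0,24]: [(0, 0) (14, 0) (14, 24) (0, 24)]
2. ⊥bis P7·P0 via (8.55,11.105): [(0, 4.502) (14, 15.3139) (14, 24) (0, 24)]  |A|=197.2884
3. ⊥bis P7·P1 via (4.055,17.815): [(0, 17.0953) (0, 4.502) (14, 15.3139) (14, 19.5801)]  |A|=118.0163
4. ⊥bis P7·P2 via (3.38,11.55): [(0, 17.0953) (0, 12.1321) (8.0785, 10.7409) (14, 15.3139) (14, 19.5801)]  |A|=87.1967
5. ⊥bis P7·P3 via (4.06,19.29): [(0, 17.0953) (0, 12.1321) (8.0785, 10.7409) (14, 15.3139) (14, 19.5801)]  |A|=87.1967
6. ⊥bis P7·P4 via (2.99,10.83): [(0, 17.0953) (0, 12.1321) (8.0785, 10.7409) (14, 15.3139) (14, 19.5801)]  |A|=87.1967
7. ⊥bis P7·P5 via (8.355,15.58): [(9.1846, 18.7254) (0, 17.0953) (0, 12.1321) (7.1222, 10.9056)]  |A|=51.9046
8. ⊥bis P7·P6 via (3.68,18.835): [(9.1846, 18.7254) (0, 17.0953) (0, 12.1321) (7.1222, 10.9056)]  |A|=51.9046
9. canonical 4-gon: [(9.1846, 18.7254) (0, 17.0953) (0, 12.1321) (7.1222, 10.9056)]
10. shoelace: 51.9046

Area of P7's cell: 51.9046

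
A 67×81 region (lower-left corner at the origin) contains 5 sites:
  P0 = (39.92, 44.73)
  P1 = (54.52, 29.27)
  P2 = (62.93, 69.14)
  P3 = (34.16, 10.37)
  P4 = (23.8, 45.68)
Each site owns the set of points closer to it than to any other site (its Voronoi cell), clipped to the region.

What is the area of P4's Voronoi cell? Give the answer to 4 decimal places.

1. box [0,67]×[0,81]: [(0, 0) (67, 0) (67, 81) (0, 81)]
2. ⊥bis P4·P0 via (31.86,45.205): [(0, 0) (29.1959, 0) (33.9695, 81) (0, 81)]  |A|=2558.2003
3. ⊥bis P4·P1 via (39.16,37.475): [(0, 0) (19.1416, 0) (30.4427, 21.156) (33.9695, 81) (0, 81)]  |A|=2451.8458
4. ⊥bis P4·P2 via (43.365,57.41): [(0, 0) (19.1416, 0) (30.4427, 21.156) (33.5446, 73.7899) (29.2219, 81) (0, 81)]  |A|=2434.7303
5. ⊥bis P4·P3 via (28.98,28.025): [(0, 19.5222) (30.8804, 28.5826) (33.5446, 73.7899) (29.2219, 81) (0, 81)]  |A|=1822.4102
6. canonical 5-gon: [(0, 19.5222) (30.8804, 28.5826) (33.5446, 73.7899) (29.2219, 81) (0, 81)]
7. shoelace: 1822.4102

Area of P4's cell: 1822.4102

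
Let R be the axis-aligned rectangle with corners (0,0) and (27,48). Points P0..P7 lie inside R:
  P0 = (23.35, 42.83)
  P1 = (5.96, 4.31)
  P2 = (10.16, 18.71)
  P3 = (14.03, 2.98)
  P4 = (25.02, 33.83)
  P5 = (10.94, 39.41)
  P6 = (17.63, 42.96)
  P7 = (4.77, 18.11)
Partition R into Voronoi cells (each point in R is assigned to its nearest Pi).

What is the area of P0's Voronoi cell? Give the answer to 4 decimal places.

1. box [0,27]×[0,48]: [(0, 0) (27, 0) (27, 48) (0, 48)]
2. ⊥bis P0·P1 via (14.655,23.57): [(0, 30.1861) (27, 17.9968) (27, 48) (0, 48)]  |A|=645.5314
3. ⊥bis P0·P2 via (16.755,30.77): [(0, 39.9325) (27, 25.1675) (27, 48) (0, 48)]  |A|=417.1502
4. ⊥bis P0·P3 via (18.69,22.905): [(0, 39.9325) (27, 25.1675) (27, 48) (0, 48)]  |A|=417.1502
5. ⊥bis P0·P4 via (24.185,38.33): [(0, 39.9325) (8.3152, 35.3853) (27, 38.8523) (27, 48) (0, 48)]  |A|=289.3015
6. ⊥bis P0·P5 via (17.145,41.12): [(18.219, 37.223) (27, 38.8523) (27, 48) (15.249, 48)]  |A|=103.4835
7. ⊥bis P0·P6 via (20.49,42.895): [(20.3702, 37.6221) (27, 38.8523) (27, 48) (20.606, 48)]  |A|=63.5017
8. ⊥bis P0·P7 via (14.06,30.47): [(20.3702, 37.6221) (27, 38.8523) (27, 48) (20.606, 48)]  |A|=63.5017
9. canonical 4-gon: [(20.3702, 37.6221) (27, 38.8523) (27, 48) (20.606, 48)]
10. shoelace: 63.5017

Area of P0's cell: 63.5017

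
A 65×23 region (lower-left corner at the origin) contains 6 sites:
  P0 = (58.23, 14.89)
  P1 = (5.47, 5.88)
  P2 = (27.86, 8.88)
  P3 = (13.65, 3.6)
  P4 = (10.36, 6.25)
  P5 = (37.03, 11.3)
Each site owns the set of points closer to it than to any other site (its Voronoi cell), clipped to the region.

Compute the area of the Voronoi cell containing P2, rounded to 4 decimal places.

Area of P2's cell: 293.6942

1. box [0,65]×[0,23]: [(0, 0) (65, 0) (65, 23) (0, 23)]
2. ⊥bis P2·P0 via (43.045,11.885): [(0, 0) (45.397, 0) (40.8454, 23) (0, 23)]  |A|=991.7873
3. ⊥bis P2·P1 via (16.665,7.38): [(17.6538, 0) (45.397, 0) (40.8454, 23) (14.5721, 23)]  |A|=621.1891
4. ⊥bis P2·P3 via (20.755,6.24): [(14.5973, 22.8123) (23.0736, 0) (45.397, 0) (40.8454, 23) (14.5721, 23)]  |A|=559.3706
5. ⊥bis P2·P4 via (19.11,7.565): [(18.3272, 12.774) (23.0736, 0) (45.397, 0) (40.8454, 23) (16.7903, 23)]  |A|=547.8049
6. ⊥bis P2·P5 via (32.445,10.09): [(18.3272, 12.774) (23.0736, 0) (35.1078, 0) (29.038, 23) (16.7903, 23)]  |A|=293.6942
7. canonical 5-gon: [(18.3272, 12.774) (23.0736, 0) (35.1078, 0) (29.038, 23) (16.7903, 23)]
8. shoelace: 293.6942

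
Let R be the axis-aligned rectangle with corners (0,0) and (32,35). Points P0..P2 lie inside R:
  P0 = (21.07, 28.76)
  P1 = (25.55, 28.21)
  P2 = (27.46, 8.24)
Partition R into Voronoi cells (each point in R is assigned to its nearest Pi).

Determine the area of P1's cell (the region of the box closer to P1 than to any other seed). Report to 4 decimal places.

1. box [0,32]×[0,35]: [(0, 0) (32, 0) (32, 35) (0, 35)]
2. ⊥bis P1·P0 via (23.31,28.485): [(19.813, 0) (32, 0) (32, 35) (24.1098, 35)]  |A|=351.3512
3. ⊥bis P1·P2 via (26.505,18.225): [(21.9975, 17.7939) (32, 18.7506) (32, 35) (24.1098, 35)]  |A|=149.1473
4. canonical 4-gon: [(21.9975, 17.7939) (32, 18.7506) (32, 35) (24.1098, 35)]
5. shoelace: 149.1473

Area of P1's cell: 149.1473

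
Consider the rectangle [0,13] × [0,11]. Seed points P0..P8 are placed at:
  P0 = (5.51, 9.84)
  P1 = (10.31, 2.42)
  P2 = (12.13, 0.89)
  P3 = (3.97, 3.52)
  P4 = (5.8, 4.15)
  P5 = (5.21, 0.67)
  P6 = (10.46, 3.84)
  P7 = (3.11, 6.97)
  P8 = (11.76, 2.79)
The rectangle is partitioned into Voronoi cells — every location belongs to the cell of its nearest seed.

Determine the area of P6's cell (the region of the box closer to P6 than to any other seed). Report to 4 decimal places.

1. box [0,13]×[0,11]: [(0, 0) (13, 0) (13, 11) (0, 11)]
2. ⊥bis P6·P0 via (7.985,6.84): [(0, 0.2524) (0, 0) (13, 0) (13, 10.9774)]  |A|=72.9934
3. ⊥bis P6·P1 via (10.385,3.13): [(4.2709, 3.7759) (13, 2.8538) (13, 10.9774)]  |A|=35.4559
4. ⊥bis P6·P2 via (11.295,2.365): [(4.2709, 3.7759) (12.2907, 2.9287) (13, 3.3302) (13, 10.9774)]  |A|=35.287
5. ⊥bis P6·P3 via (7.215,3.68): [(7.0954, 6.1061) (7.2257, 3.4637) (12.2907, 2.9287) (13, 3.3302) (13, 10.9774)]  |A|=31.4036
6. ⊥bis P6·P4 via (8.13,3.995): [(8.3387, 7.1318) (8.0886, 3.3726) (12.2907, 2.9287) (13, 3.3302) (13, 10.9774)]  |A|=28.0608
7. ⊥bis P6·P5 via (7.835,2.255): [(8.3387, 7.1318) (8.0886, 3.3726) (12.2907, 2.9287) (13, 3.3302) (13, 10.9774)]  |A|=28.0608
8. ⊥bis P6·P7 via (6.785,5.405): [(8.3387, 7.1318) (8.0886, 3.3726) (12.2907, 2.9287) (13, 3.3302) (13, 10.9774)]  |A|=28.0608
9. ⊥bis P6·P8 via (11.11,3.315): [(8.3387, 7.1318) (8.0886, 3.3726) (10.9153, 3.074) (13, 5.655) (13, 10.9774)]  |A|=25.3099
10. canonical 5-gon: [(8.3387, 7.1318) (8.0886, 3.3726) (10.9153, 3.074) (13, 5.655) (13, 10.9774)]
11. shoelace: 25.3099

Area of P6's cell: 25.3099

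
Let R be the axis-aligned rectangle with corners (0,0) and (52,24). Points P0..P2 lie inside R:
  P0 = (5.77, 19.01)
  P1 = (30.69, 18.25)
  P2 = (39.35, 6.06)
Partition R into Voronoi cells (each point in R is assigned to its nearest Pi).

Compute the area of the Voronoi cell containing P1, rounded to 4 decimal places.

1. box [0,52]×[0,24]: [(0, 0) (52, 0) (52, 24) (0, 24)]
2. ⊥bis P1·P0 via (18.23,18.63): [(17.6618, 0) (52, 0) (52, 24) (18.3938, 24)]  |A|=815.3328
3. ⊥bis P1·P2 via (35.02,12.155): [(17.6618, 0) (17.9104, 0) (51.6933, 24) (18.3938, 24)]  |A|=402.5764
4. canonical 4-gon: [(17.6618, 0) (17.9104, 0) (51.6933, 24) (18.3938, 24)]
5. shoelace: 402.5764

Area of P1's cell: 402.5764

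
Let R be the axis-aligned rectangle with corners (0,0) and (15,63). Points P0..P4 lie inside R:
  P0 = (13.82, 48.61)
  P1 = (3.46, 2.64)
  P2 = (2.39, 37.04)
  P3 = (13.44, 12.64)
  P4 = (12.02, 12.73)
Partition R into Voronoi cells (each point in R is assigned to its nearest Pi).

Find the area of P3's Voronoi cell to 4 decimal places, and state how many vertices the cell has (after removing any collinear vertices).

1. box [0,15]×[0,63]: [(0, 0) (15, 0) (15, 63) (0, 63)]
2. ⊥bis P3·P0 via (13.63,30.625): [(0, 30.769) (0, 0) (15, 0) (15, 30.6105)]  |A|=460.3464
3. ⊥bis P3·P1 via (8.45,7.64): [(0, 30.769) (0, 16.0731) (15, 1.1031) (15, 30.6105)]  |A|=331.5249
4. ⊥bis P3·P2 via (7.915,24.84): [(0, 21.2555) (0, 16.0731) (15, 1.1031) (15, 28.0486)]  |A|=240.9594
5. ⊥bis P3·P4 via (12.73,12.685): [(13.6654, 27.4442) (12.1746, 3.9228) (15, 1.1031) (15, 28.0486)]  |A|=53.31
6. canonical 4-gon: [(13.6654, 27.4442) (12.1746, 3.9228) (15, 1.1031) (15, 28.0486)]
7. shoelace: 53.31

Area of P3's cell: 53.3100 (4 vertices)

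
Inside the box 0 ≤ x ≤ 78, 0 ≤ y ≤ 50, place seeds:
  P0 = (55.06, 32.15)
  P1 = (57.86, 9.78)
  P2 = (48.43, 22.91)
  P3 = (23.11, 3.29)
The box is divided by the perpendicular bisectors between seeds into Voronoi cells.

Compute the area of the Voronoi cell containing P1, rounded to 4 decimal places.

1. box [0,78]×[0,50]: [(0, 0) (78, 0) (78, 50) (0, 50)]
2. ⊥bis P1·P0 via (56.46,20.965): [(0, 13.898) (0, 0) (78, 0) (78, 23.6611)]  |A|=1464.8067
3. ⊥bis P1·P2 via (53.145,16.345): [(60.2358, 21.4376) (30.3868, 0) (78, 0) (78, 23.6611)]  |A|=720.5173
4. ⊥bis P1·P3 via (40.485,6.535): [(60.2358, 21.4376) (40.3668, 7.1677) (41.7055, 0) (78, 0) (78, 23.6611)]  |A|=679.9528
5. canonical 5-gon: [(60.2358, 21.4376) (40.3668, 7.1677) (41.7055, 0) (78, 0) (78, 23.6611)]
6. shoelace: 679.9528

Area of P1's cell: 679.9528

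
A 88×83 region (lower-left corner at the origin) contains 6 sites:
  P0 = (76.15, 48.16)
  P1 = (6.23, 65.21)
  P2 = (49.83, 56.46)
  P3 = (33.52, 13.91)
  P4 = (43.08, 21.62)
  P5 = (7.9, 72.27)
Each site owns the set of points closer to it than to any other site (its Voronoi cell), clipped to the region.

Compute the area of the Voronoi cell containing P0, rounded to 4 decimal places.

1. box [0,88]×[0,83]: [(0, 0) (88, 0) (88, 83) (0, 83)]
2. ⊥bis P0·P1 via (41.19,56.685): [(27.3674, 0) (88, 0) (88, 83) (47.6069, 83)]  |A|=4192.5677
3. ⊥bis P0·P2 via (62.99,52.31): [(46.4941, 0) (88, 0) (88, 83) (72.6681, 83)]  |A|=2358.7711
4. ⊥bis P0·P3 via (54.835,31.035): [(55.8734, 29.7426) (79.7693, 0) (88, 0) (88, 83) (72.6681, 83)]  |A|=1863.9257
5. ⊥bis P0·P4 via (59.615,34.89): [(58.0942, 36.785) (87.6156, 0) (88, 0) (88, 83) (72.6681, 83)]  |A|=1602.443
6. ⊥bis P0·P5 via (42.025,60.215): [(58.0942, 36.785) (87.6156, 0) (88, 0) (88, 83) (72.6681, 83)]  |A|=1602.443
7. canonical 5-gon: [(58.0942, 36.785) (87.6156, 0) (88, 0) (88, 83) (72.6681, 83)]
8. shoelace: 1602.443

Area of P0's cell: 1602.4430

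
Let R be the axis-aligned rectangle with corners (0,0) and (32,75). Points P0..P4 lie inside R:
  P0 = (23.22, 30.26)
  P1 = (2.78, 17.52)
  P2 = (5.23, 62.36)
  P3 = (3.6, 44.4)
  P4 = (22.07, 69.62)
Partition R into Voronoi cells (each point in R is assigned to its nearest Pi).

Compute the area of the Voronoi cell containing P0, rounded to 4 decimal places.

Area of P0's cell: 737.3720

1. box [0,32]×[0,75]: [(0, 0) (32, 0) (32, 75) (0, 75)]
2. ⊥bis P0·P1 via (13,23.89): [(0, 44.7471) (27.8903, 0) (32, 0) (32, 75) (0, 75)]  |A|=1775.9934
3. ⊥bis P0·P2 via (14.225,46.31): [(2.9607, 39.9971) (27.8903, 0) (32, 0) (32, 56.2718)]  |A|=899.2342
4. ⊥bis P0·P3 via (13.41,37.33): [(23.7148, 51.6284) (8.6981, 30.792) (27.8903, 0) (32, 0) (32, 56.2718)]  |A|=770.3456
5. ⊥bis P0·P4 via (22.645,49.94): [(22.4948, 49.9356) (8.6981, 30.792) (27.8903, 0) (32, 0) (32, 50.2133)]  |A|=737.372
6. canonical 5-gon: [(22.4948, 49.9356) (8.6981, 30.792) (27.8903, 0) (32, 0) (32, 50.2133)]
7. shoelace: 737.372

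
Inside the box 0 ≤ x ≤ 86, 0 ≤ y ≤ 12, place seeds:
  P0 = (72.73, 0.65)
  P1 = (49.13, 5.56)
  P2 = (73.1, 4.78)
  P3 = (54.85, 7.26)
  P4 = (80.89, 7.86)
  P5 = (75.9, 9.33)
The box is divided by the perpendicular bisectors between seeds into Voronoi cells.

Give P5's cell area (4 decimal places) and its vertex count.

Area of P5's cell: 43.5720 (3 vertices)

1. box [0,86]×[0,12]: [(0, 0) (86, 0) (86, 12) (0, 12)]
2. ⊥bis P5·P0 via (74.315,4.99): [(86, 0.7226) (86, 12) (55.1204, 12)]  |A|=174.1214
3. ⊥bis P5·P1 via (62.515,7.445): [(62.2397, 9.4) (86, 0.7226) (86, 12) (61.8735, 12)]  |A|=165.3424
4. ⊥bis P5·P2 via (74.5,7.055): [(83.0242, 1.8093) (86, 0.7226) (86, 12) (66.4644, 12)]  |A|=116.3202
5. ⊥bis P5·P3 via (65.375,8.295): [(83.0242, 1.8093) (86, 0.7226) (86, 12) (66.4644, 12)]  |A|=116.3202
6. ⊥bis P5·P4 via (78.395,8.595): [(77.4132, 5.2623) (79.3981, 12) (66.4644, 12)]  |A|=43.572
7. canonical 3-gon: [(77.4132, 5.2623) (79.3981, 12) (66.4644, 12)]
8. shoelace: 43.572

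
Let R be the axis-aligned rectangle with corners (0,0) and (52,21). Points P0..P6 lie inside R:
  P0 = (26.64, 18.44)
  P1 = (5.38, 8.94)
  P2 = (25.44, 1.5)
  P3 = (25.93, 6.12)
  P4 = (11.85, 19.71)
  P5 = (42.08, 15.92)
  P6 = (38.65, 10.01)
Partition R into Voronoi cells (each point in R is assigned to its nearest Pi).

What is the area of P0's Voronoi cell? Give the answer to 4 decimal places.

1. box [0,52]×[0,21]: [(0, 0) (52, 0) (52, 21) (0, 21)]
2. ⊥bis P0·P1 via (16.01,13.69): [(22.1274, 0) (52, 0) (52, 21) (12.7435, 21)]  |A|=725.8556
3. ⊥bis P0·P2 via (26.04,9.97): [(17.3987, 10.5821) (52, 8.131) (52, 21) (12.7435, 21)]  |A|=427.1254
4. ⊥bis P0·P3 via (26.285,12.28): [(16.3851, 12.8505) (52, 10.798) (52, 21) (12.7435, 21)]  |A|=341.6304
5. ⊥bis P0·P4 via (19.245,19.075): [(18.6991, 12.7172) (52, 10.798) (52, 21) (19.4103, 21)]  |A|=304.8347
6. ⊥bis P0·P5 via (34.36,17.18): [(18.6991, 12.7172) (33.4925, 11.8646) (34.9835, 21) (19.4103, 21)]  |A|=132.7021
7. ⊥bis P0·P6 via (32.645,14.225): [(18.6991, 12.7172) (31.0856, 12.0033) (34.2512, 16.5133) (34.9835, 21) (19.4103, 21)]  |A|=127.0551
8. canonical 5-gon: [(18.6991, 12.7172) (31.0856, 12.0033) (34.2512, 16.5133) (34.9835, 21) (19.4103, 21)]
9. shoelace: 127.0551

Area of P0's cell: 127.0551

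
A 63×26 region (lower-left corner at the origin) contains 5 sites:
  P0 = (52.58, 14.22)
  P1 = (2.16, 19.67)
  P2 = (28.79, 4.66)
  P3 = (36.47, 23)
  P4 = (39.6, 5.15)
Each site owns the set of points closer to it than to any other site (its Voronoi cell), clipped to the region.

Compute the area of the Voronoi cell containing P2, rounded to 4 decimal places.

Area of P2's cell: 342.8223

1. box [0,63]×[0,26]: [(0, 0) (63, 0) (63, 26) (0, 26)]
2. ⊥bis P2·P0 via (40.685,9.44): [(0, 0) (44.4785, 0) (34.0304, 26) (0, 26)]  |A|=1020.6148
3. ⊥bis P2·P1 via (15.475,12.165): [(8.6182, 0) (44.4785, 0) (34.0304, 26) (23.2731, 26)]  |A|=606.028
4. ⊥bis P2·P3 via (32.63,13.83): [(19.5102, 19.324) (8.6182, 0) (44.4785, 0) (40.1937, 10.6627)]  |A|=438.1966
5. ⊥bis P2·P4 via (34.195,4.905): [(33.8129, 13.3347) (19.5102, 19.324) (8.6182, 0) (34.4173, 0)]  |A|=342.8223
6. canonical 4-gon: [(33.8129, 13.3347) (19.5102, 19.324) (8.6182, 0) (34.4173, 0)]
7. shoelace: 342.8223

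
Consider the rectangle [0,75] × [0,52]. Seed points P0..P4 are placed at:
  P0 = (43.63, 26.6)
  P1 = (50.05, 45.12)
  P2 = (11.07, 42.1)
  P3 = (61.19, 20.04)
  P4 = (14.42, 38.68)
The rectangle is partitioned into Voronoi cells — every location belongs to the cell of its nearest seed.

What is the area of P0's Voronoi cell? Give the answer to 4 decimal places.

Area of P0's cell: 1009.5821

1. box [0,75]×[0,52]: [(0, 0) (75, 0) (75, 52) (0, 52)]
2. ⊥bis P0·P1 via (46.84,35.86): [(0, 0) (75, 0) (75, 26.0983) (0.2804, 52) (0, 52)]  |A|=2932.3163
3. ⊥bis P0·P2 via (27.35,34.35): [(10.9979, 0) (75, 0) (75, 26.0983) (30.7277, 41.4454)]  |A|=1904.0107
4. ⊥bis P0·P3 via (52.41,23.32): [(10.9979, 0) (43.6982, 0) (55.9189, 32.7128) (30.7277, 41.4454)]  |A|=1143.0347
5. ⊥bis P0·P4 via (29.025,32.64): [(15.5265, 0) (43.6982, 0) (55.9189, 32.7128) (32.4234, 40.8575)]  |A|=1009.5821
6. canonical 4-gon: [(15.5265, 0) (43.6982, 0) (55.9189, 32.7128) (32.4234, 40.8575)]
7. shoelace: 1009.5821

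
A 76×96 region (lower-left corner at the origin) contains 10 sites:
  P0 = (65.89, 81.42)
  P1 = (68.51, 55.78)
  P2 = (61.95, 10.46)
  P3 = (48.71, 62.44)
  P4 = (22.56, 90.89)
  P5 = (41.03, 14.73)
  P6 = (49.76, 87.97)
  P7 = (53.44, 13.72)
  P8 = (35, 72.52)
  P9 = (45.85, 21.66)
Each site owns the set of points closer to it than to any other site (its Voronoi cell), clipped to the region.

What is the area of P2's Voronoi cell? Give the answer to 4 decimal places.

1. box [0,76]×[0,96]: [(0, 0) (76, 0) (76, 96) (0, 96)]
2. ⊥bis P2·P0 via (63.92,45.94): [(0, 49.4891) (0, 0) (76, 0) (76, 45.2693)]  |A|=3600.8183
3. ⊥bis P2·P1 via (65.23,33.12): [(0, 42.5619) (0, 0) (76, 0) (76, 31.5611)]  |A|=2816.674
4. ⊥bis P2·P3 via (55.33,36.45): [(50.5811, 35.2404) (0, 22.3567) (0, 0) (76, 0) (76, 31.5611)]  |A|=2305.6723
5. ⊥bis P2·P4 via (42.255,50.675): [(50.5811, 35.2404) (0, 22.3567) (0, 0) (76, 0) (76, 31.5611)]  |A|=2305.6723
6. ⊥bis P2·P5 via (51.49,12.595): [(55.9534, 34.4628) (48.9192, 0) (76, 0) (76, 31.5611)]  |A|=782.9844
7. ⊥bis P2·P6 via (55.855,49.215): [(55.9534, 34.4628) (48.9192, 0) (76, 0) (76, 31.5611)]  |A|=782.9844
8. ⊥bis P2·P7 via (57.695,12.09): [(65.7238, 33.0485) (53.0636, 0) (76, 0) (76, 31.5611)]  |A|=541.1719
9. ⊥bis P2·P8 via (48.475,41.49): [(65.7238, 33.0485) (53.0636, 0) (76, 0) (76, 31.5611)]  |A|=541.1719
10. ⊥bis P2·P9 via (53.9,16.06): [(65.7238, 33.0485) (53.0636, 0) (76, 0) (76, 31.5611)]  |A|=541.1719
11. canonical 4-gon: [(65.7238, 33.0485) (53.0636, 0) (76, 0) (76, 31.5611)]
12. shoelace: 541.1719

Area of P2's cell: 541.1719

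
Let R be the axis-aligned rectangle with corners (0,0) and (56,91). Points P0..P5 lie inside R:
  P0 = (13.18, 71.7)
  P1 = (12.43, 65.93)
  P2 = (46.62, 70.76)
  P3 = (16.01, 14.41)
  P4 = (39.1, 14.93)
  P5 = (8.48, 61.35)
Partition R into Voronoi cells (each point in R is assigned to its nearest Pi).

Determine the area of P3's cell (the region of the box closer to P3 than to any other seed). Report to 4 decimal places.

1. box [0,56]×[0,91]: [(0, 0) (56, 0) (56, 91) (0, 91)]
2. ⊥bis P3·P0 via (14.595,43.055): [(0, 42.334) (0, 0) (56, 0) (56, 45.1003)]  |A|=2448.1619
3. ⊥bis P3·P1 via (14.22,40.17): [(0, 39.1819) (0, 0) (56, 0) (56, 43.0732)]  |A|=2303.1422
4. ⊥bis P3·P2 via (31.315,42.585): [(33.3178, 41.4971) (0, 39.1819) (0, 0) (56, 0) (56, 29.1758)]  |A|=2145.5305
5. ⊥bis P3·P4 via (27.555,14.67): [(26.9608, 41.0553) (0, 39.1819) (0, 0) (27.8854, 0)]  |A|=1100.6089
6. ⊥bis P3·P5 via (12.245,37.88): [(26.9791, 40.2436) (0, 35.9157) (0, 0) (27.8854, 0)]  |A|=1045.5899
7. canonical 4-gon: [(26.9791, 40.2436) (0, 35.9157) (0, 0) (27.8854, 0)]
8. shoelace: 1045.5899

Area of P3's cell: 1045.5899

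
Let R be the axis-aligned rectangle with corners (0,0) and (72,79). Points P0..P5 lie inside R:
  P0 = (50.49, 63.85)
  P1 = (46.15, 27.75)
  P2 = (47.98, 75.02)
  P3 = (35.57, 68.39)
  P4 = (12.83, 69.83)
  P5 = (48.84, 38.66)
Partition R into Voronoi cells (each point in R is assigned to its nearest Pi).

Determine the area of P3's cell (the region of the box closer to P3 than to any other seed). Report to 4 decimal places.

1. box [0,72]×[0,79]: [(0, 0) (72, 0) (72, 79) (0, 79)]
2. ⊥bis P3·P0 via (43.03,66.12): [(0, 0) (22.9104, 0) (46.9492, 79) (0, 79)]  |A|=2759.4552
3. ⊥bis P3·P1 via (40.86,48.07): [(0, 37.4327) (37.2517, 47.1306) (46.9492, 79) (0, 79)]  |A|=1522.3477
4. ⊥bis P3·P2 via (41.775,71.705): [(0, 37.4327) (37.2517, 47.1306) (43.6573, 68.1816) (37.8777, 79) (0, 79)]  |A|=1473.278
5. ⊥bis P3·P4 via (24.2,69.11): [(22.5661, 43.3075) (37.2517, 47.1306) (43.6573, 68.1816) (37.8777, 79) (24.8263, 79)]  |A|=561.2165
6. ⊥bis P3·P5 via (42.205,53.525): [(22.6607, 44.8014) (38.7248, 51.9716) (43.6573, 68.1816) (37.8777, 79) (24.8263, 79)]  |A|=516.8259
7. canonical 5-gon: [(22.6607, 44.8014) (38.7248, 51.9716) (43.6573, 68.1816) (37.8777, 79) (24.8263, 79)]
8. shoelace: 516.8259

Area of P3's cell: 516.8259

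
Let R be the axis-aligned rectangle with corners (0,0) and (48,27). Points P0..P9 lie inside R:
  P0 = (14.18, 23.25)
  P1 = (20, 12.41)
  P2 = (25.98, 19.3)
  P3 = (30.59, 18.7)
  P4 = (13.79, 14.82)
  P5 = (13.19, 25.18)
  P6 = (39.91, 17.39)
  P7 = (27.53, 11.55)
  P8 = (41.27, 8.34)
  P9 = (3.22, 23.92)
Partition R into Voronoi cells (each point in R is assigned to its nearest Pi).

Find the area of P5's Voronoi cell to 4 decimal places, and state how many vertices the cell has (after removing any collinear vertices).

1. box [0,48]×[0,27]: [(0, 0) (48, 0) (48, 27) (0, 27)]
2. ⊥bis P5·P0 via (13.685,24.215): [(0, 17.1952) (19.1143, 27) (0, 27)]  |A|=93.7058
3. ⊥bis P5·P1 via (16.595,18.795): [(0, 17.1952) (19.1143, 27) (0, 27)]  |A|=93.7058
4. ⊥bis P5·P2 via (19.585,22.24): [(0, 17.1952) (19.1143, 27) (0, 27)]  |A|=93.7058
5. ⊥bis P5·P3 via (21.89,21.94): [(0, 17.1952) (19.1143, 27) (0, 27)]  |A|=93.7058
6. ⊥bis P5·P4 via (13.49,20): [(0, 19.2187) (4.4469, 19.4763) (19.1143, 27) (0, 27)]  |A|=89.2067
7. ⊥bis P5·P6 via (26.55,21.285): [(0, 19.2187) (4.4469, 19.4763) (19.1143, 27) (0, 27)]  |A|=89.2067
8. ⊥bis P5·P7 via (20.36,18.365): [(0, 19.2187) (4.4469, 19.4763) (19.1143, 27) (0, 27)]  |A|=89.2067
9. ⊥bis P5·P8 via (27.23,16.76): [(0, 19.2187) (4.4469, 19.4763) (19.1143, 27) (0, 27)]  |A|=89.2067
10. ⊥bis P5·P9 via (8.205,24.55): [(8.5784, 21.5955) (19.1143, 27) (7.8954, 27)]  |A|=30.3162
11. canonical 3-gon: [(8.5784, 21.5955) (19.1143, 27) (7.8954, 27)]
12. shoelace: 30.3162

Area of P5's cell: 30.3162 (3 vertices)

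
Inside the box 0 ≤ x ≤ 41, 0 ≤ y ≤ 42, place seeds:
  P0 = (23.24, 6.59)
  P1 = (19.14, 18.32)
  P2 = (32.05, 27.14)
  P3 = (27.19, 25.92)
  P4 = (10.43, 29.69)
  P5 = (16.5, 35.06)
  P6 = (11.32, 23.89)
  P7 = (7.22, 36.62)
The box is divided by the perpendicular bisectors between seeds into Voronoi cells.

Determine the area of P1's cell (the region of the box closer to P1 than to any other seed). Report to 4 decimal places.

1. box [0,41]×[0,42]: [(0, 0) (41, 0) (41, 42) (0, 42)]
2. ⊥bis P1·P0 via (21.19,12.455): [(0, 5.0484) (41, 19.3792) (41, 42) (0, 42)]  |A|=1221.2332
3. ⊥bis P1·P2 via (25.595,22.73): [(0, 5.0484) (30.4125, 15.6785) (12.4299, 42) (0, 42)]  |A|=725.4811
4. ⊥bis P1·P3 via (23.165,22.12): [(0, 5.0484) (29.5357, 15.3721) (4.3963, 42) (0, 42)]  |A|=604.2274
5. ⊥bis P1·P4 via (14.785,24.005): [(0, 12.6789) (0, 5.0484) (29.5357, 15.3721) (18.6152, 26.9392)]  |A|=298.2121
6. ⊥bis P1·P5 via (17.82,26.69): [(18.4118, 26.7833) (0, 12.6789) (0, 5.0484) (29.5357, 15.3721) (18.7169, 26.8315)]  |A|=298.1933
7. ⊥bis P1·P6 via (15.23,21.105): [(5.0507, 6.8138) (29.5357, 15.3721) (19.0543, 26.4741)]  |A|=180.7677
8. ⊥bis P1·P7 via (13.18,27.47): [(5.0507, 6.8138) (29.5357, 15.3721) (19.0543, 26.4741)]  |A|=180.7677
9. canonical 3-gon: [(5.0507, 6.8138) (29.5357, 15.3721) (19.0543, 26.4741)]
10. shoelace: 180.7677

Area of P1's cell: 180.7677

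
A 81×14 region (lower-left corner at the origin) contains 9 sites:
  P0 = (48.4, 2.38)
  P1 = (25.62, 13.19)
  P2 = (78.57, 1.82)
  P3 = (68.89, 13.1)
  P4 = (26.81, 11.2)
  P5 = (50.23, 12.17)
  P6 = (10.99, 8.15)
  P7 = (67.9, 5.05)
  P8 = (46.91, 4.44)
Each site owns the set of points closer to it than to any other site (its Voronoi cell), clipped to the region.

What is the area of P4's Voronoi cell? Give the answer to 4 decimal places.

Area of P4's cell: 206.5761

1. box [0,81]×[0,14]: [(0, 0) (81, 0) (81, 14) (0, 14)]
2. ⊥bis P4·P0 via (37.605,6.79): [(0, 0) (34.8311, 0) (40.5504, 14) (0, 14)]  |A|=527.6711
3. ⊥bis P4·P1 via (26.215,12.195): [(5.8217, 0) (34.8311, 0) (40.5504, 14) (29.2334, 14)]  |A|=282.2852
4. ⊥bis P4·P2 via (52.69,6.51): [(5.8217, 0) (34.8311, 0) (40.5504, 14) (29.2334, 14)]  |A|=282.2852
5. ⊥bis P4·P3 via (47.85,12.15): [(5.8217, 0) (34.8311, 0) (40.5504, 14) (29.2334, 14)]  |A|=282.2852
6. ⊥bis P4·P5 via (38.52,11.685): [(5.8217, 0) (34.8311, 0) (38.6198, 9.2742) (38.4241, 14) (29.2334, 14)]  |A|=277.2609
7. ⊥bis P4·P6 via (18.9,9.675): [(19.2205, 8.0124) (20.7653, 0) (34.8311, 0) (38.6198, 9.2742) (38.4241, 14) (29.2334, 14)]  |A|=217.3939
8. ⊥bis P4·P7 via (47.355,8.125): [(19.2205, 8.0124) (20.7653, 0) (34.8311, 0) (38.6198, 9.2742) (38.4241, 14) (29.2334, 14)]  |A|=217.3939
9. ⊥bis P4·P8 via (36.86,7.82): [(19.2205, 8.0124) (20.7653, 0) (34.23, 0) (38.4805, 12.6384) (38.4241, 14) (29.2334, 14)]  |A|=206.5761
10. canonical 6-gon: [(19.2205, 8.0124) (20.7653, 0) (34.23, 0) (38.4805, 12.6384) (38.4241, 14) (29.2334, 14)]
11. shoelace: 206.5761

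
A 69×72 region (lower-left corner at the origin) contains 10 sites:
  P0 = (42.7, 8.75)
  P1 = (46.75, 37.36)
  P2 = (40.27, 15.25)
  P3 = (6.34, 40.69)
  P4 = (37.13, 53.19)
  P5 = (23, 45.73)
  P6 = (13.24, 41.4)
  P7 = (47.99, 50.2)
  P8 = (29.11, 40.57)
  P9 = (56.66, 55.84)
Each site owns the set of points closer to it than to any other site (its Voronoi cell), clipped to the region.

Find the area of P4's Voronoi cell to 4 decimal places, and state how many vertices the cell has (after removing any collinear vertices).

1. box [0,69]×[0,72]: [(0, 0) (69, 0) (69, 72) (0, 72)]
2. ⊥bis P4·P0 via (39.915,30.97): [(0, 25.9672) (69, 34.6154) (69, 72) (0, 72)]  |A|=2877.9005
3. ⊥bis P4·P1 via (41.94,45.275): [(0, 25.9672) (12.8105, 27.5728) (69, 61.7195) (69, 72) (0, 72)]  |A|=2116.417
4. ⊥bis P4·P2 via (38.7,34.22): [(0, 31.0171) (21.3915, 32.7875) (69, 61.7195) (69, 72) (0, 72)]  |A|=2035.8916
5. ⊥bis P4·P3 via (21.735,46.94): [(26.2756, 35.7556) (69, 61.7195) (69, 72) (11.5612, 72)]  |A|=1260.529
6. ⊥bis P4·P5 via (30.065,49.46): [(34.6223, 40.828) (69, 61.7195) (69, 72) (18.1649, 72)]  |A|=969.0252
7. ⊥bis P4·P6 via (25.185,47.295): [(34.6223, 40.828) (69, 61.7195) (69, 72) (18.1649, 72)]  |A|=969.0252
8. ⊥bis P4·P7 via (42.56,51.695): [(34.6223, 40.828) (40.5618, 44.4375) (48.1504, 72) (18.1649, 72)]  |A|=535.5132
9. ⊥bis P4·P8 via (33.12,46.88): [(30.5723, 48.499) (38.7224, 43.3197) (40.5618, 44.4375) (48.1504, 72) (18.1649, 72)]  |A|=514.7415
10. ⊥bis P4·P9 via (46.895,54.515): [(30.5723, 48.499) (38.7224, 43.3197) (40.5618, 44.4375) (45.7202, 63.1731) (44.5225, 72) (18.1649, 72)]  |A|=498.7299
11. canonical 6-gon: [(30.5723, 48.499) (38.7224, 43.3197) (40.5618, 44.4375) (45.7202, 63.1731) (44.5225, 72) (18.1649, 72)]
12. shoelace: 498.7299

Area of P4's cell: 498.7299 (6 vertices)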